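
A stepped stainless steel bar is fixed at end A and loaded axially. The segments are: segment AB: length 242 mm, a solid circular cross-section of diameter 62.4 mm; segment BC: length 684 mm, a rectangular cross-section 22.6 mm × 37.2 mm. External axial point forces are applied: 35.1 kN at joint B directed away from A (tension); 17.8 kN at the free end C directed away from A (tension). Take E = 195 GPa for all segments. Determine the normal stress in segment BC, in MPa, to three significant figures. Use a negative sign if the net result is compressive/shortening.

21.2 MPa

Internal axial forces (sectioning from the free end, tension +): N_BC = 17.8 kN, N_AB = 52.9 kN.
A_BC = 840.7 mm².
σ_BC = N_BC/A_BC = 17800/840.7 = 21.17 MPa.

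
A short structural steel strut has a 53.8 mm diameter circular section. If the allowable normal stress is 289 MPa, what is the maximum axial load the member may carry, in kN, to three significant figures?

A = 2273 mm².
P_max = σ_allow · A = 289 · 2273 = 657000 N = 657 kN.

657 kN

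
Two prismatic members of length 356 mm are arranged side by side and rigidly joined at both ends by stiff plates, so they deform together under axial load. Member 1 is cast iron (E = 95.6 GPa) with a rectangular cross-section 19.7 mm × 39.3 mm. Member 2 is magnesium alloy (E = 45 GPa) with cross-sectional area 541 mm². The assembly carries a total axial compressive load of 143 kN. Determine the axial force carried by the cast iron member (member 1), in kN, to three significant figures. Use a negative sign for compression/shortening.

-108 kN

A_1 = 774.2 mm².
Equal strain + equilibrium ⇒ each member carries load in proportion to AE: A₁E₁ = 74010000 N, A₂E₂ = 24340000 N, ΣAE = 98360000 N.
F₁ = P·A₁E₁/ΣAE = -143000·74010000/98360000 = -107600 N.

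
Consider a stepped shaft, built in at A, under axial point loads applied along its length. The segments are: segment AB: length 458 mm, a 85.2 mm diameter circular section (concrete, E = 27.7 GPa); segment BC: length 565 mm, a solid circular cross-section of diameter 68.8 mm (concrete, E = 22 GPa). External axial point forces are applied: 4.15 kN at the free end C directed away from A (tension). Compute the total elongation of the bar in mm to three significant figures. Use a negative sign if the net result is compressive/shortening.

0.0407 mm

Internal axial forces (sectioning from the free end, tension +): N_BC = 4.15 kN, N_AB = 4.15 kN.
A_AB = 5701 mm².
A_BC = 3718 mm².
δ_AB = 4150·458/(5701·27700) = 0.01204 mm
δ_BC = 4150·565/(3718·22000) = 0.02867 mm
δ = Σδ_i = 0.0407 mm.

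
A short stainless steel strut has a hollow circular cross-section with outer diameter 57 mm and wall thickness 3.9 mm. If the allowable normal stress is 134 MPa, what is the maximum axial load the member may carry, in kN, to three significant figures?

87.2 kN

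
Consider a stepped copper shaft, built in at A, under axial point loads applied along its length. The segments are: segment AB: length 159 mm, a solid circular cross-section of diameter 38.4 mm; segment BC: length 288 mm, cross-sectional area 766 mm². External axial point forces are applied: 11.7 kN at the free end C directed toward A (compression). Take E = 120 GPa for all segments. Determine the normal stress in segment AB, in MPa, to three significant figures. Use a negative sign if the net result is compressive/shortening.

-10.1 MPa

Internal axial forces (sectioning from the free end, tension +): N_BC = -11.7 kN, N_AB = -11.7 kN.
A_AB = 1158 mm².
σ_AB = N_AB/A_AB = -11700/1158 = -10.1 MPa.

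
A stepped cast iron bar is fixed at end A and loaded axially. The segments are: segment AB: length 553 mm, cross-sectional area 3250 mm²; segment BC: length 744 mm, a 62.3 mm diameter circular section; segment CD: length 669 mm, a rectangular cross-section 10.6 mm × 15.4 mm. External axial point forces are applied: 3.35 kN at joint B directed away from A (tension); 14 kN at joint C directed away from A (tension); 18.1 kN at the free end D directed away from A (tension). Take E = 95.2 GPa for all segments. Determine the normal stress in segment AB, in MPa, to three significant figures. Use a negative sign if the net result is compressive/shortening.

Internal axial forces (sectioning from the free end, tension +): N_CD = 18.1 kN, N_BC = 32.1 kN, N_AB = 35.45 kN.
σ_AB = N_AB/A_AB = 35450/3250 = 10.91 MPa.

10.9 MPa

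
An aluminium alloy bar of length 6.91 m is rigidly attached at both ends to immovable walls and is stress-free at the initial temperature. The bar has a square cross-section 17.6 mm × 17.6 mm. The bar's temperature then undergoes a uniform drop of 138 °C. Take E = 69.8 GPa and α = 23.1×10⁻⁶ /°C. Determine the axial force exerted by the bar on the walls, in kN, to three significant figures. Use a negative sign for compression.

68.9 kN

Free thermal expansion αLΔT = 23.1e-6 · 6910 · -138 = -22.03 mm.
The walls impose strain ε = −(-22.03)/6910 = 3.1878e-03; σ = Eε = 69800 · 3.1878e-03 = 222.5 MPa.
Wall reaction R = σ·A = 222.5·309.8 = 68920 N = 68.92 kN.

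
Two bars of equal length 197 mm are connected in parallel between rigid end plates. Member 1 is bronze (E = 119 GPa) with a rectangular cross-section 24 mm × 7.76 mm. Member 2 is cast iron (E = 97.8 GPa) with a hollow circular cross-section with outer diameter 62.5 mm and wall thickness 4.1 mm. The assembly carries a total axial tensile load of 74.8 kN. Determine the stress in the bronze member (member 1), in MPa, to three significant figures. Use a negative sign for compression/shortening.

93.0 MPa

A_1 = 186.2 mm².
A_2 = 752.2 mm².
Equal strain + equilibrium ⇒ each member carries load in proportion to AE: A₁E₁ = 22160000 N, A₂E₂ = 73570000 N, ΣAE = 95730000 N.
σ₁ = P·E₁/ΣAE = 74800·119000/95730000 = 92.98 MPa.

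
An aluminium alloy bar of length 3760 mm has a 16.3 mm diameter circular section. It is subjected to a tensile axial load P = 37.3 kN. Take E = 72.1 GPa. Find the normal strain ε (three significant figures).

A = 208.7 mm².
σ = N/A = 178.7 MPa; ε = σ/E = 178.7/72100 = 2.479e-03.

0.00248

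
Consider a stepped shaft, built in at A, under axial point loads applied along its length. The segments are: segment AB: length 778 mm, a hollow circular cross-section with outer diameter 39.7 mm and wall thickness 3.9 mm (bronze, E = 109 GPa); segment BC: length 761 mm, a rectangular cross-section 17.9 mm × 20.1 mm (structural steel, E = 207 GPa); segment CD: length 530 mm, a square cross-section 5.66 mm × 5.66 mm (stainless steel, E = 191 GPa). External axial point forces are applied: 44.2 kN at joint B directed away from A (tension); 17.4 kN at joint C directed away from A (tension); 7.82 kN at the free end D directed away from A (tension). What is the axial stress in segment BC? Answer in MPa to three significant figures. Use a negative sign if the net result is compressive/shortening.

70.1 MPa

Internal axial forces (sectioning from the free end, tension +): N_CD = 7.82 kN, N_BC = 25.22 kN, N_AB = 69.42 kN.
A_BC = 359.8 mm².
σ_BC = N_BC/A_BC = 25220/359.8 = 70.1 MPa.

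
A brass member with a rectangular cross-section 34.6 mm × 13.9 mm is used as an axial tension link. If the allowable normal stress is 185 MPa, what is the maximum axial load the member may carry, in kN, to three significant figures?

A = 480.9 mm².
P_max = σ_allow · A = 185 · 480.9 = 88970 N = 88.97 kN.

89.0 kN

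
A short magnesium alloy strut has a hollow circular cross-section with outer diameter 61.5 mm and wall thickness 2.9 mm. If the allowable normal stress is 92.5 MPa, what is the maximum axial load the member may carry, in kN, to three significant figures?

49.4 kN

A = 533.9 mm².
P_max = σ_allow · A = 92.5 · 533.9 = 49380 N = 49.38 kN.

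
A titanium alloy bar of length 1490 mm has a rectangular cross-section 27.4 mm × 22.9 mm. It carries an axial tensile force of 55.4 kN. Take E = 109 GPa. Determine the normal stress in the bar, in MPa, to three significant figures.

A = 627.5 mm².
σ = N/A = 55400/627.5 = 88.29 MPa.

88.3 MPa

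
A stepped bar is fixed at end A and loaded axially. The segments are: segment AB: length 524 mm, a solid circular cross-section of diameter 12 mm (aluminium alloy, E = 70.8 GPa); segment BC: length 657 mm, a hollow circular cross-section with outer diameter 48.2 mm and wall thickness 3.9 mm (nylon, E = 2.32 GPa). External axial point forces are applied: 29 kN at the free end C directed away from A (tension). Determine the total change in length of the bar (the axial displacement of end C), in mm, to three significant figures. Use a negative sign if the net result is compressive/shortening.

Internal axial forces (sectioning from the free end, tension +): N_BC = 29 kN, N_AB = 29 kN.
A_AB = 113.1 mm².
A_BC = 542.8 mm².
δ_AB = 29000·524/(113.1·70800) = 1.898 mm
δ_BC = 29000·657/(542.8·2320) = 15.13 mm
δ = Σδ_i = 17.03 mm.

17.0 mm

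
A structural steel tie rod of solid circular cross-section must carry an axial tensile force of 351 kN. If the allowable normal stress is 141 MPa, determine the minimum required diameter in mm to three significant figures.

Required area A ≥ P/σ_allow = 351000/141 = 2489 mm².
For a solid circular section, d ≥ √(4A/π) = 56.3 mm.

56.3 mm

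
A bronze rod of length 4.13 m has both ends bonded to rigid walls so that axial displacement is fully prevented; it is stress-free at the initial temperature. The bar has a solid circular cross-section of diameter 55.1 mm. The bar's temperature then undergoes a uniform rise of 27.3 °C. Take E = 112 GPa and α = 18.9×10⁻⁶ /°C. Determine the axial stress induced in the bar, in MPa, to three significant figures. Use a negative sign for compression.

Free thermal expansion αLΔT = 18.9e-6 · 4130 · 27.3 = 2.131 mm.
The walls impose strain ε = −(2.131)/4130 = -5.1597e-04; σ = Eε = 112000 · -5.1597e-04 = -57.79 MPa.

-57.8 MPa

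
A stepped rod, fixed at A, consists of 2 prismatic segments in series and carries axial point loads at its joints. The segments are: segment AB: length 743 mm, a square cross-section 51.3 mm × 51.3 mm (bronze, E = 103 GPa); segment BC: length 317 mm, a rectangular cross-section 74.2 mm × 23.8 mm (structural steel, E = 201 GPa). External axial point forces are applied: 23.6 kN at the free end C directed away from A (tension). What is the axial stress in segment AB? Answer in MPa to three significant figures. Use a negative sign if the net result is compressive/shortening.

8.97 MPa

Internal axial forces (sectioning from the free end, tension +): N_BC = 23.6 kN, N_AB = 23.6 kN.
A_AB = 2632 mm².
σ_AB = N_AB/A_AB = 23600/2632 = 8.968 MPa.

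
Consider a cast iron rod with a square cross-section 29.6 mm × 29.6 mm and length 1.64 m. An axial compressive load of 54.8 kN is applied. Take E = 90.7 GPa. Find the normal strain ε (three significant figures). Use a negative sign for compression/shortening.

-6.90e-04

A = 876.2 mm².
σ = N/A = -62.55 MPa; ε = σ/E = -62.55/90700 = -6.896e-04.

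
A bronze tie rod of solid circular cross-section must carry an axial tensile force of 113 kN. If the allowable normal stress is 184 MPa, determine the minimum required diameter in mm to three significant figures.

28.0 mm

Required area A ≥ P/σ_allow = 113000/184 = 614.1 mm².
For a solid circular section, d ≥ √(4A/π) = 27.96 mm.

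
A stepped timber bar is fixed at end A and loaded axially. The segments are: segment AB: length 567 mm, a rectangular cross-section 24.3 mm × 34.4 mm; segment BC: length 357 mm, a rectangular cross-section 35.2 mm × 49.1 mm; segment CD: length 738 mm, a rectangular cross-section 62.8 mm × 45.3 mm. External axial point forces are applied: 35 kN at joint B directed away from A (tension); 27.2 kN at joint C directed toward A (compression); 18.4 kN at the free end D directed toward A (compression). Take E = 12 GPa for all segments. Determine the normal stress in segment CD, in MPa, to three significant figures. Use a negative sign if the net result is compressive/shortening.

-6.47 MPa

Internal axial forces (sectioning from the free end, tension +): N_CD = -18.4 kN, N_BC = -45.6 kN, N_AB = -10.6 kN.
A_CD = 2845 mm².
σ_CD = N_CD/A_CD = -18400/2845 = -6.468 MPa.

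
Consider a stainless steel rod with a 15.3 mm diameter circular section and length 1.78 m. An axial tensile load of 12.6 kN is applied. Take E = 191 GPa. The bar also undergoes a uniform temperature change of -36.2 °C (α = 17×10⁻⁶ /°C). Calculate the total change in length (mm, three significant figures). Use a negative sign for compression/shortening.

-0.457 mm

A = 183.9 mm².
δ_mech = NL/(AE) = 12600·1780/(183.9·191000) = 0.6387 mm.
δ_thermal = αLΔT = 17e-6·1780·-36.2 = -1.095 mm.
δ = δ_mech + δ_thermal = -0.4567 mm.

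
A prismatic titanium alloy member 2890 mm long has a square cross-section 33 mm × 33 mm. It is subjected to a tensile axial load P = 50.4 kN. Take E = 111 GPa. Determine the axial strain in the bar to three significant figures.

4.17e-04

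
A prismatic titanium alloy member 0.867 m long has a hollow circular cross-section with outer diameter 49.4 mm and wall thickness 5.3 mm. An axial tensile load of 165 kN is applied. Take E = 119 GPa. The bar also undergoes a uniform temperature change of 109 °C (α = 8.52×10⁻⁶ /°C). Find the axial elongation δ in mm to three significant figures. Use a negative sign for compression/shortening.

2.44 mm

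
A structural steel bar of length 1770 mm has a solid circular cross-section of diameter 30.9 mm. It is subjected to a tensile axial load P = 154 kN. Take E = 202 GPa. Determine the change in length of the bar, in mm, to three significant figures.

A = 749.9 mm².
δ_mech = NL/(AE) = 154000·1770/(749.9·202000) = 1.799 mm.

1.80 mm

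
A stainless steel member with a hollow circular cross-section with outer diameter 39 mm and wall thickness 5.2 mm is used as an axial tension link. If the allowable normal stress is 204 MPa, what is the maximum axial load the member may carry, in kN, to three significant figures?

A = 552.2 mm².
P_max = σ_allow · A = 204 · 552.2 = 112600 N = 112.6 kN.

113 kN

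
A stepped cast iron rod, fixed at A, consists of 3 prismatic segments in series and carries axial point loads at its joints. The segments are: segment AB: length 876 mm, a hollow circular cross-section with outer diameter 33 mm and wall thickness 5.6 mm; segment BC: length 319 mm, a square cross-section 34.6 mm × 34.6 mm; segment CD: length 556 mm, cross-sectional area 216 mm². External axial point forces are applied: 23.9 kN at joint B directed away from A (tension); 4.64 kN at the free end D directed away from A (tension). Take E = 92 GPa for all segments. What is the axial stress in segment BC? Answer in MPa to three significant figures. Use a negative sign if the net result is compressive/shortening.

3.88 MPa

Internal axial forces (sectioning from the free end, tension +): N_CD = 4.64 kN, N_BC = 4.64 kN, N_AB = 28.54 kN.
A_BC = 1197 mm².
σ_BC = N_BC/A_BC = 4640/1197 = 3.876 MPa.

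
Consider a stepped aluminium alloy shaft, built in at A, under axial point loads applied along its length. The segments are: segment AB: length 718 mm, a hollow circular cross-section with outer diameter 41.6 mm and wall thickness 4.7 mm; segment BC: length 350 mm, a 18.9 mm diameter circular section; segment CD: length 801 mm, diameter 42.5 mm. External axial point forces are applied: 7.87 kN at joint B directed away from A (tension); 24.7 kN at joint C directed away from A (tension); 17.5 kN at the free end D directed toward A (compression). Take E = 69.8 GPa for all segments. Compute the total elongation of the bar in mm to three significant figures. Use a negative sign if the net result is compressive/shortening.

0.272 mm

Internal axial forces (sectioning from the free end, tension +): N_CD = -17.5 kN, N_BC = 7.2 kN, N_AB = 15.07 kN.
A_AB = 544.8 mm².
A_BC = 280.6 mm².
A_CD = 1419 mm².
δ_AB = 15070·718/(544.8·69800) = 0.2845 mm
δ_BC = 7200·350/(280.6·69800) = 0.1287 mm
δ_CD = -17500·801/(1419·69800) = -0.1416 mm
δ = Σδ_i = 0.2716 mm.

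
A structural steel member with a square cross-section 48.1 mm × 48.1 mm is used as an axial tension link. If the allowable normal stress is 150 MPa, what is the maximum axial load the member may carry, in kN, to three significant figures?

347 kN

A = 2314 mm².
P_max = σ_allow · A = 150 · 2314 = 347000 N = 347 kN.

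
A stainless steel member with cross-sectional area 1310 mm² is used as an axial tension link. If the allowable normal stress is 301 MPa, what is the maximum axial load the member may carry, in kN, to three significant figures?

394 kN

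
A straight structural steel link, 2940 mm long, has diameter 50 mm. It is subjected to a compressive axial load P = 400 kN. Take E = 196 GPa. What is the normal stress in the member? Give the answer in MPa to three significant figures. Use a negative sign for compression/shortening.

-204 MPa

A = 1963 mm².
σ = N/A = -400000/1963 = -203.7 MPa.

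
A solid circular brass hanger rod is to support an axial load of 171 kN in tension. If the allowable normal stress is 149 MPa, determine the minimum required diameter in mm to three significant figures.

38.2 mm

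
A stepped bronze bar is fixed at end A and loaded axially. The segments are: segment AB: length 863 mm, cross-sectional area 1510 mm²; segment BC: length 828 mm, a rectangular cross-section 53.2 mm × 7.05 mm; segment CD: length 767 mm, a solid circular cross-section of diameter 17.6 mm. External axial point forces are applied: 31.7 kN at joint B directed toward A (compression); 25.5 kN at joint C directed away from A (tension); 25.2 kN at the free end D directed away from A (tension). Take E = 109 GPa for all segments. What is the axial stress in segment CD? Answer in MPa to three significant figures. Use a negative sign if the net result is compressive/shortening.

104 MPa

Internal axial forces (sectioning from the free end, tension +): N_CD = 25.2 kN, N_BC = 50.7 kN, N_AB = 19 kN.
A_CD = 243.3 mm².
σ_CD = N_CD/A_CD = 25200/243.3 = 103.6 MPa.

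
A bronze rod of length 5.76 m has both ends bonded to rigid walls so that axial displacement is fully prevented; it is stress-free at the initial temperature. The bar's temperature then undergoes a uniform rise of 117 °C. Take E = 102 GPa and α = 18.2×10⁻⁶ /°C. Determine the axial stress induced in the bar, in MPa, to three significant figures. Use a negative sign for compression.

Free thermal expansion αLΔT = 18.2e-6 · 5760 · 117 = 12.27 mm.
The walls impose strain ε = −(12.27)/5760 = -2.1294e-03; σ = Eε = 102000 · -2.1294e-03 = -217.2 MPa.

-217 MPa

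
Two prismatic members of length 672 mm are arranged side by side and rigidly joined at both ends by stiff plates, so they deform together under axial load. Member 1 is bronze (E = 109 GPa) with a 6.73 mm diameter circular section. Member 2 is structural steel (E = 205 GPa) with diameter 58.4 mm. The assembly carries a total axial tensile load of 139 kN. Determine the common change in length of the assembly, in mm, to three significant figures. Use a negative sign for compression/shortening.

A_1 = 35.57 mm².
A_2 = 2679 mm².
Equal strain + equilibrium ⇒ each member carries load in proportion to AE: A₁E₁ = 3877000 N, A₂E₂ = 549100000 N, ΣAE = 553000000 N.
δ = PL/ΣAE = 139000·672/553000000 = 0.1689 mm.

0.169 mm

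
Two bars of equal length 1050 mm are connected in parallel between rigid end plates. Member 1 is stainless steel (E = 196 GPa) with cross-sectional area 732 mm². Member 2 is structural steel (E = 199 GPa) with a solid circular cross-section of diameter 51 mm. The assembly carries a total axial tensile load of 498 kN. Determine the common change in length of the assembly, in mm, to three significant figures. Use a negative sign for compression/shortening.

0.951 mm

A_2 = 2043 mm².
Equal strain + equilibrium ⇒ each member carries load in proportion to AE: A₁E₁ = 143500000 N, A₂E₂ = 406500000 N, ΣAE = 550000000 N.
δ = PL/ΣAE = 498000·1050/550000000 = 0.9507 mm.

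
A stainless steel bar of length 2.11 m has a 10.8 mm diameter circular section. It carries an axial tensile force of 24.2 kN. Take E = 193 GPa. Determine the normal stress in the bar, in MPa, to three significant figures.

A = 91.61 mm².
σ = N/A = 24200/91.61 = 264.2 MPa.

264 MPa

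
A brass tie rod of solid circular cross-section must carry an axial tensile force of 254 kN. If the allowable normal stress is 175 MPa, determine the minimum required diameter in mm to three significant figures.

Required area A ≥ P/σ_allow = 254000/175 = 1451 mm².
For a solid circular section, d ≥ √(4A/π) = 42.99 mm.

43.0 mm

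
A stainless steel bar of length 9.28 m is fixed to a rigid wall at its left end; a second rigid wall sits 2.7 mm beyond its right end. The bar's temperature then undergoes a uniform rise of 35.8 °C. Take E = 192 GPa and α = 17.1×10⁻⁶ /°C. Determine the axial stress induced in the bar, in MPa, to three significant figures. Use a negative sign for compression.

-61.7 MPa

Free thermal expansion αLΔT = 17.1e-6 · 9280 · 35.8 = 5.681 mm.
The walls engage after the gap closes; constrained expansion = 5.681 − 2.7 = 2.981 mm.
The walls impose strain ε = −(2.981)/9280 = -3.2123e-04; σ = Eε = 192000 · -3.2123e-04 = -61.68 MPa.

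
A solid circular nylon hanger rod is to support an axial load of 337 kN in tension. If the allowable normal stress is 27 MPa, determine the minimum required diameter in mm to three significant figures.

Required area A ≥ P/σ_allow = 337000/27 = 12480 mm².
For a solid circular section, d ≥ √(4A/π) = 126.1 mm.

126 mm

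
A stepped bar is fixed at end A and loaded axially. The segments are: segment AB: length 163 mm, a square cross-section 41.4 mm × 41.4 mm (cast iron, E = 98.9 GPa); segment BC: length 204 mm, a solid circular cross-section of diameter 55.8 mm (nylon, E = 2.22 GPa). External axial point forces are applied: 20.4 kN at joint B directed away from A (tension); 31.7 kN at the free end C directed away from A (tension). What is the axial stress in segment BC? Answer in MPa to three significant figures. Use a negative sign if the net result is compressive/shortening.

Internal axial forces (sectioning from the free end, tension +): N_BC = 31.7 kN, N_AB = 52.1 kN.
A_BC = 2445 mm².
σ_BC = N_BC/A_BC = 31700/2445 = 12.96 MPa.

13.0 MPa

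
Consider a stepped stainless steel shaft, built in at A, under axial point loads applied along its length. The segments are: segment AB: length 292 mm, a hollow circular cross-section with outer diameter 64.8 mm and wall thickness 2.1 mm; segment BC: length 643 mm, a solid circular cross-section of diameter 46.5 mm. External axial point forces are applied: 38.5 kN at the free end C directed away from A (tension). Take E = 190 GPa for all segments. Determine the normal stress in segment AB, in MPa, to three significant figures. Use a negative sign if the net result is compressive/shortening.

Internal axial forces (sectioning from the free end, tension +): N_BC = 38.5 kN, N_AB = 38.5 kN.
A_AB = 413.7 mm².
σ_AB = N_AB/A_AB = 38500/413.7 = 93.07 MPa.

93.1 MPa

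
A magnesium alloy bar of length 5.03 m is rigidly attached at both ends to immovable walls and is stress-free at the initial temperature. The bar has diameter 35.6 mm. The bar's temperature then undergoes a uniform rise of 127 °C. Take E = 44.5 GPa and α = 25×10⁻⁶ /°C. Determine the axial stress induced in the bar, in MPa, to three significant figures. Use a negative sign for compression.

-141 MPa

Free thermal expansion αLΔT = 25e-6 · 5030 · 127 = 15.97 mm.
The walls impose strain ε = −(15.97)/5030 = -3.1750e-03; σ = Eε = 44500 · -3.1750e-03 = -141.3 MPa.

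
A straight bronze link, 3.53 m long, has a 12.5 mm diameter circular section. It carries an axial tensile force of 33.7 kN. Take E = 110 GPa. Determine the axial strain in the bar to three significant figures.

A = 122.7 mm².
σ = N/A = 274.6 MPa; ε = σ/E = 274.6/110000 = 2.496e-03.

0.00250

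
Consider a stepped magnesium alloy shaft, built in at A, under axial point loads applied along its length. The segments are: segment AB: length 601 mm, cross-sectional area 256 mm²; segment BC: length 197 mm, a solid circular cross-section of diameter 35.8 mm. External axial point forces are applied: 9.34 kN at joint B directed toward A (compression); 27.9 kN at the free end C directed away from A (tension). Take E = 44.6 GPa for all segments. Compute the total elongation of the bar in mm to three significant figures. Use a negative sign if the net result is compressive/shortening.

1.10 mm

Internal axial forces (sectioning from the free end, tension +): N_BC = 27.9 kN, N_AB = 18.56 kN.
A_BC = 1007 mm².
δ_AB = 18560·601/(256·44600) = 0.977 mm
δ_BC = 27900·197/(1007·44600) = 0.1224 mm
δ = Σδ_i = 1.099 mm.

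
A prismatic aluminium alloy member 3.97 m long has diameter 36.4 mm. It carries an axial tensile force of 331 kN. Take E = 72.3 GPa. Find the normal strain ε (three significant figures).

A = 1041 mm².
σ = N/A = 318.1 MPa; ε = σ/E = 318.1/72300 = 4.399e-03.

0.00440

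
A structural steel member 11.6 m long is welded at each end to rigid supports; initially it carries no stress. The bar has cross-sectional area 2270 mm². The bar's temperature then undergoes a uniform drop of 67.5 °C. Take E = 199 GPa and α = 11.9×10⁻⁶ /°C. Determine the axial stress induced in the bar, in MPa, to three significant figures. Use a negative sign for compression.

Free thermal expansion αLΔT = 11.9e-6 · 11600 · -67.5 = -9.318 mm.
The walls impose strain ε = −(-9.318)/11600 = 8.0325e-04; σ = Eε = 199000 · 8.0325e-04 = 159.8 MPa.

160 MPa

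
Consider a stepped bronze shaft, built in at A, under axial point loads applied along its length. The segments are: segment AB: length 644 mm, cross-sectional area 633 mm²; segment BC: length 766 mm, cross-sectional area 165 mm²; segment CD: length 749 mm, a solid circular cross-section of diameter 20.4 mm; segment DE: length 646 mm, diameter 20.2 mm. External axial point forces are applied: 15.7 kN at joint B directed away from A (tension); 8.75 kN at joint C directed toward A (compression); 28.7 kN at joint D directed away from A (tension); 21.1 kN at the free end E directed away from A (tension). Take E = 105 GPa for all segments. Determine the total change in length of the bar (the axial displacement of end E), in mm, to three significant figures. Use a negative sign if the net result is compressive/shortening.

3.86 mm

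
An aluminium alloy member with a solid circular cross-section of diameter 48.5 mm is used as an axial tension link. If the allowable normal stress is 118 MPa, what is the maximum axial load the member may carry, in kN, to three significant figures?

A = 1847 mm².
P_max = σ_allow · A = 118 · 1847 = 218000 N = 218 kN.

218 kN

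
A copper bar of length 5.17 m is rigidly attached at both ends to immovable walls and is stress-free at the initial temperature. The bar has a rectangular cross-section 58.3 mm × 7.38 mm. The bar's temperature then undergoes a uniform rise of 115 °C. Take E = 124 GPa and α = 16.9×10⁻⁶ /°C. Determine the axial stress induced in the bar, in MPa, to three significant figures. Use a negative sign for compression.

-241 MPa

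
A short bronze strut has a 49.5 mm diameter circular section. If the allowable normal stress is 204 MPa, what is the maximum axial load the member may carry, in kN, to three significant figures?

393 kN

A = 1924 mm².
P_max = σ_allow · A = 204 · 1924 = 392600 N = 392.6 kN.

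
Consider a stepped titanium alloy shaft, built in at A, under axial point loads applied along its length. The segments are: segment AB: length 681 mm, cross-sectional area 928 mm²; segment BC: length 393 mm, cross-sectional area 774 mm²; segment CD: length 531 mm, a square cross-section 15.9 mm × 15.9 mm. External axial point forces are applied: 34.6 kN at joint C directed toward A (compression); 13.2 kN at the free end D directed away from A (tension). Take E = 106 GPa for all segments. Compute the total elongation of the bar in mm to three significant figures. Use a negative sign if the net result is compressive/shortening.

Internal axial forces (sectioning from the free end, tension +): N_CD = 13.2 kN, N_BC = -21.4 kN, N_AB = -21.4 kN.
A_CD = 252.8 mm².
δ_AB = -21400·681/(928·106000) = -0.1482 mm
δ_BC = -21400·393/(774·106000) = -0.1025 mm
δ_CD = 13200·531/(252.8·106000) = 0.2616 mm
δ = Σδ_i = 0.0109 mm.

0.0109 mm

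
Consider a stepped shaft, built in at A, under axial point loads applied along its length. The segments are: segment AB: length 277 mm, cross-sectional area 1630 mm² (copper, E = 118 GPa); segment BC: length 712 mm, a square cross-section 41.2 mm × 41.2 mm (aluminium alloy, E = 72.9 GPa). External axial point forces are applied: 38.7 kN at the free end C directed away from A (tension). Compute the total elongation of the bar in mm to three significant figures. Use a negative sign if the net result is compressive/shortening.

Internal axial forces (sectioning from the free end, tension +): N_BC = 38.7 kN, N_AB = 38.7 kN.
A_BC = 1697 mm².
δ_AB = 38700·277/(1630·118000) = 0.05573 mm
δ_BC = 38700·712/(1697·72900) = 0.2227 mm
δ = Σδ_i = 0.2784 mm.

0.278 mm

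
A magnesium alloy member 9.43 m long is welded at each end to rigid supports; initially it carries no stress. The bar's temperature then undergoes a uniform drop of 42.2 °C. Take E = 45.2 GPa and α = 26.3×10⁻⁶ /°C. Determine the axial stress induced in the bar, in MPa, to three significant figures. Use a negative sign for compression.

50.2 MPa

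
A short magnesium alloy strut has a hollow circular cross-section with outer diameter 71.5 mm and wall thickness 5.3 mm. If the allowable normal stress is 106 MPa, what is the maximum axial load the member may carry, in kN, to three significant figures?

A = 1102 mm².
P_max = σ_allow · A = 106 · 1102 = 116800 N = 116.8 kN.

117 kN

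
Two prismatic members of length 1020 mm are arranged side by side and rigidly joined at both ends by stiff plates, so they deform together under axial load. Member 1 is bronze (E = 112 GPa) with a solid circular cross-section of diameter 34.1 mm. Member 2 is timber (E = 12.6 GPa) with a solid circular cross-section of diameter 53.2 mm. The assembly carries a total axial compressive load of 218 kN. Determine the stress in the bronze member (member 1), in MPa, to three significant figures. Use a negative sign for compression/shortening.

-187 MPa

A_1 = 913.3 mm².
A_2 = 2223 mm².
Equal strain + equilibrium ⇒ each member carries load in proportion to AE: A₁E₁ = 102300000 N, A₂E₂ = 28010000 N, ΣAE = 130300000 N.
σ₁ = P·E₁/ΣAE = -218000·112000/130300000 = -187.4 MPa.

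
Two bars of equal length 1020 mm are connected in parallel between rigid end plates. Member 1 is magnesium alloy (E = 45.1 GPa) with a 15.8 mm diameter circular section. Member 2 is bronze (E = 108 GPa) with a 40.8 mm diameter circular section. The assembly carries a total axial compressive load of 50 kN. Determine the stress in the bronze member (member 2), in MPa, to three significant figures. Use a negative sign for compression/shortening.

A_1 = 196.1 mm².
A_2 = 1307 mm².
Equal strain + equilibrium ⇒ each member carries load in proportion to AE: A₁E₁ = 8843000 N, A₂E₂ = 141200000 N, ΣAE = 150000000 N.
σ₂ = P·E₂/ΣAE = -50000·108000/150000000 = -35.99 MPa.

-36.0 MPa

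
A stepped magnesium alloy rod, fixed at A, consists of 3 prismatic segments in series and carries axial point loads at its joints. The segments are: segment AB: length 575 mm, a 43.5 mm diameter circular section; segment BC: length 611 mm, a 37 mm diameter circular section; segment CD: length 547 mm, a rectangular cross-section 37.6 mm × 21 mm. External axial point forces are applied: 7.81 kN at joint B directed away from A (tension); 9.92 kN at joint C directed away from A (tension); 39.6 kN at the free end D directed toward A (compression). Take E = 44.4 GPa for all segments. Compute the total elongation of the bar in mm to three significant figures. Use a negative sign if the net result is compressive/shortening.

Internal axial forces (sectioning from the free end, tension +): N_CD = -39.6 kN, N_BC = -29.68 kN, N_AB = -21.87 kN.
A_AB = 1486 mm².
A_BC = 1075 mm².
A_CD = 789.6 mm².
δ_AB = -21870·575/(1486·44400) = -0.1906 mm
δ_BC = -29680·611/(1075·44400) = -0.3799 mm
δ_CD = -39600·547/(789.6·44400) = -0.6179 mm
δ = Σδ_i = -1.188 mm.

-1.19 mm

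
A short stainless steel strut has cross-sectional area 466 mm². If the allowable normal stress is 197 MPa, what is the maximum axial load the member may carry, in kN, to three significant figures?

P_max = σ_allow · A = 197 · 466 = 91800 N = 91.8 kN.

91.8 kN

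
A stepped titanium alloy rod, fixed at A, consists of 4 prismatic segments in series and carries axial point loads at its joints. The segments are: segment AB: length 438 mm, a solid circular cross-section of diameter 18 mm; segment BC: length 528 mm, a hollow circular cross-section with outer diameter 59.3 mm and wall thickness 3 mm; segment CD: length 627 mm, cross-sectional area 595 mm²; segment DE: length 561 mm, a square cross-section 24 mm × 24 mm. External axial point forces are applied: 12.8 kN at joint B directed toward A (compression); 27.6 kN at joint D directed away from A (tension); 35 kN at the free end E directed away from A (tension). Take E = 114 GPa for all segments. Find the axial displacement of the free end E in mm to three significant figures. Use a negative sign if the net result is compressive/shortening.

Internal axial forces (sectioning from the free end, tension +): N_DE = 35 kN, N_CD = 62.6 kN, N_BC = 62.6 kN, N_AB = 49.8 kN.
A_AB = 254.5 mm².
A_BC = 530.6 mm².
A_DE = 576 mm².
δ_AB = 49800·438/(254.5·114000) = 0.7519 mm
δ_BC = 62600·528/(530.6·114000) = 0.5464 mm
δ_CD = 62600·627/(595·114000) = 0.5787 mm
δ_DE = 35000·561/(576·114000) = 0.299 mm
δ = Σδ_i = 2.176 mm.

2.18 mm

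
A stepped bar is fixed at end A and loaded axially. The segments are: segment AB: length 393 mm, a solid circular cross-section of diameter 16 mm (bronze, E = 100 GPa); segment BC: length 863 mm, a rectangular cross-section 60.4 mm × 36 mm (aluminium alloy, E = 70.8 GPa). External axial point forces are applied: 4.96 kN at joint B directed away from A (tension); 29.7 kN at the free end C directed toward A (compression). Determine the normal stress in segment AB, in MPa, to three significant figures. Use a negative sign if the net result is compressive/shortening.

-123 MPa

Internal axial forces (sectioning from the free end, tension +): N_BC = -29.7 kN, N_AB = -24.74 kN.
A_AB = 201.1 mm².
σ_AB = N_AB/A_AB = -24740/201.1 = -123 MPa.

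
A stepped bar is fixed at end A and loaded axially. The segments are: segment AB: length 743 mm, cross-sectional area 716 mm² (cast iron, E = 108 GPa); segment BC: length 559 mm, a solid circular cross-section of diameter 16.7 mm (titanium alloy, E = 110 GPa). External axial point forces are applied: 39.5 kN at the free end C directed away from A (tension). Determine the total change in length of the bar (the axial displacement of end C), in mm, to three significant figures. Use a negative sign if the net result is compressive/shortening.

1.30 mm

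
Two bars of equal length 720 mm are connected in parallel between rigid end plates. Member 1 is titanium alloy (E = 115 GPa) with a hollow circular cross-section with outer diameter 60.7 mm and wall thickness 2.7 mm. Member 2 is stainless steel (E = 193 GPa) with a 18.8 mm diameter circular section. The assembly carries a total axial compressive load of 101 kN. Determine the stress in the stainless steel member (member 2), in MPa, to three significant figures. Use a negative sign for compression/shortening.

-177 MPa

A_1 = 492 mm².
A_2 = 277.6 mm².
Equal strain + equilibrium ⇒ each member carries load in proportion to AE: A₁E₁ = 56580000 N, A₂E₂ = 53580000 N, ΣAE = 110200000 N.
σ₂ = P·E₂/ΣAE = -101000·193000/110200000 = -177 MPa.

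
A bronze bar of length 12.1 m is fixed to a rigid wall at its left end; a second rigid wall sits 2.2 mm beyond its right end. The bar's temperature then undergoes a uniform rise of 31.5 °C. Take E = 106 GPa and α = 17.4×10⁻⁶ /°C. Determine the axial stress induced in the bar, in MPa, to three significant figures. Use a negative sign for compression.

Free thermal expansion αLΔT = 17.4e-6 · 12100 · 31.5 = 6.632 mm.
The walls engage after the gap closes; constrained expansion = 6.632 − 2.2 = 4.432 mm.
The walls impose strain ε = −(4.432)/12100 = -3.6628e-04; σ = Eε = 106000 · -3.6628e-04 = -38.83 MPa.

-38.8 MPa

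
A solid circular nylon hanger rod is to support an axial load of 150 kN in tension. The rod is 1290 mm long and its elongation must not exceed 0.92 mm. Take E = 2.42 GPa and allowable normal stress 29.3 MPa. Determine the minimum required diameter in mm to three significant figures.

Required area A ≥ P/σ_allow = 150000/29.3 = 5119 mm².
For a solid circular section, d ≥ √(4A/π) = 80.74 mm.
Elongation limit: A ≥ PL/(Eδ_allow) = 150000·1290/(2420·0.92) = 86910 mm² ⇒ d ≥ 332.7 mm.
The elongation limit governs.

333 mm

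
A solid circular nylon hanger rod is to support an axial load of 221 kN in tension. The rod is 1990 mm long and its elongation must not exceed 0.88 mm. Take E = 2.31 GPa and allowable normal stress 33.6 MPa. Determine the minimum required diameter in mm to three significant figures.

Required area A ≥ P/σ_allow = 221000/33.6 = 6577 mm².
For a solid circular section, d ≥ √(4A/π) = 91.51 mm.
Elongation limit: A ≥ PL/(Eδ_allow) = 221000·1990/(2310·0.88) = 216300 mm² ⇒ d ≥ 524.8 mm.
The elongation limit governs.

525 mm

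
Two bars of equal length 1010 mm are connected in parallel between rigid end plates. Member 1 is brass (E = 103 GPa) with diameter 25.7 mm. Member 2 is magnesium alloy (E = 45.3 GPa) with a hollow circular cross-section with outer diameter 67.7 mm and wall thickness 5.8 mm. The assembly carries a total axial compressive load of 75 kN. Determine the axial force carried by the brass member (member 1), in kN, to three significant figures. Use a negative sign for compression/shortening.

-38.3 kN

A_1 = 518.7 mm².
A_2 = 1128 mm².
Equal strain + equilibrium ⇒ each member carries load in proportion to AE: A₁E₁ = 53430000 N, A₂E₂ = 51090000 N, ΣAE = 104500000 N.
F₁ = P·A₁E₁/ΣAE = -75000·53430000/104500000 = -38340 N.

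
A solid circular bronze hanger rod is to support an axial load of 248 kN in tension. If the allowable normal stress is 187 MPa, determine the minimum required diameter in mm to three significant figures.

41.1 mm

Required area A ≥ P/σ_allow = 248000/187 = 1326 mm².
For a solid circular section, d ≥ √(4A/π) = 41.09 mm.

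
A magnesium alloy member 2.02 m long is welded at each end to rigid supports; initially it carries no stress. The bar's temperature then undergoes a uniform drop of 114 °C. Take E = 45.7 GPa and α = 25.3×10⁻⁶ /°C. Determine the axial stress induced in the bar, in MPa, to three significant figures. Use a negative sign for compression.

132 MPa

Free thermal expansion αLΔT = 25.3e-6 · 2020 · -114 = -5.826 mm.
The walls impose strain ε = −(-5.826)/2020 = 2.8842e-03; σ = Eε = 45700 · 2.8842e-03 = 131.8 MPa.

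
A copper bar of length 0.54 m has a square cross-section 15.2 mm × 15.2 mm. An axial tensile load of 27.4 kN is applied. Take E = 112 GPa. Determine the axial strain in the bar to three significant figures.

0.00106

A = 231 mm².
σ = N/A = 118.6 MPa; ε = σ/E = 118.6/112000 = 1.059e-03.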